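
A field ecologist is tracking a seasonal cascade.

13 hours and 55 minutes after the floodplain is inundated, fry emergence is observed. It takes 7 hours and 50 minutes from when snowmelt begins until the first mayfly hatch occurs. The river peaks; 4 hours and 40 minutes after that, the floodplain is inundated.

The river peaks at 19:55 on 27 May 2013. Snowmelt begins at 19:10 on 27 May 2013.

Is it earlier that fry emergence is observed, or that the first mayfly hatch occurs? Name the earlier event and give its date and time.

The first mayfly hatch occurs — 03:00 on 28 May 2013

The river peaks: 19:55 May 27, 2013.
The floodplain is inundated: 19:55 May 27, 2013 + 4h40m = 00:35 May 28, 2013.
Fry emergence is observed: 00:35 May 28, 2013 + 13h55m = 14:30 May 28, 2013.
Snowmelt begins: 19:10 May 27, 2013.
The first mayfly hatch occurs: 19:10 May 27, 2013 + 7h50m = 03:00 May 28, 2013.
Comparing: fry emergence is observed at 14:30 May 28, 2013 vs the first mayfly hatch occurs at 03:00 May 28, 2013. Earlier: the first mayfly hatch occurs.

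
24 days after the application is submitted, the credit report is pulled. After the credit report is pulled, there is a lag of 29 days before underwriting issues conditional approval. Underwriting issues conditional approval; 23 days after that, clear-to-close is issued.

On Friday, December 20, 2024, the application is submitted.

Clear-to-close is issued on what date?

The application is submitted: Dec 20, 2024.
The credit report is pulled: Dec 20, 2024 + 24 days = Jan 13, 2025.
Underwriting issues conditional approval: Jan 13, 2025 + 29 days = Feb 11, 2025.
Clear-to-close is issued: Feb 11, 2025 + 23 days = Mar 6, 2025.

Thursday, March 6, 2025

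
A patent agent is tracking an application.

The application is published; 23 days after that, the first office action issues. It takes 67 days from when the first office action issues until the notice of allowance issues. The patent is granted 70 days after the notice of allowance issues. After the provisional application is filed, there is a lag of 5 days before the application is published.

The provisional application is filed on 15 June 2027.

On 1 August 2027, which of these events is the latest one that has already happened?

The provisional application is filed: Jun 15, 2027.
The application is published: Jun 15, 2027 + 5 days = Jun 20, 2027.
The first office action issues: Jun 20, 2027 + 23 days = Jul 13, 2027.
The notice of allowance issues: Jul 13, 2027 + 67 days = Sep 18, 2027.
The patent is granted: Sep 18, 2027 + 70 days = Nov 27, 2027.
Aug 1, 2027 falls between when the first office action issues (Jul 13, 2027) and when the notice of allowance issues (Sep 18, 2027).

The first office action issues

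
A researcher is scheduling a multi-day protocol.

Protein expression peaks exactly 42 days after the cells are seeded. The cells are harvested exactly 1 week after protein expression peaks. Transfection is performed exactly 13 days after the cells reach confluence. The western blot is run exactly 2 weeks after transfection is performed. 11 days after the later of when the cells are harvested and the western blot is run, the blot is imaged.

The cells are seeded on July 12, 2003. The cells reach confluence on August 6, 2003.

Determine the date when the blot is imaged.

The cells are seeded: Jul 12, 2003.
Protein expression peaks: Jul 12, 2003 + 42 days = Aug 23, 2003.
The cells are harvested: Aug 23, 2003 + 1 week = Aug 30, 2003.
The cells reach confluence: Aug 6, 2003.
Transfection is performed: Aug 6, 2003 + 13 days = Aug 19, 2003.
The western blot is run: Aug 19, 2003 + 2 weeks = Sep 2, 2003.
Both prerequisites met — the cells are harvested (Aug 30, 2003), the western blot is run (Sep 2, 2003); the later is Sep 2, 2003.
The blot is imaged: Sep 2, 2003 + 11 days = Sep 13, 2003.

September 13, 2003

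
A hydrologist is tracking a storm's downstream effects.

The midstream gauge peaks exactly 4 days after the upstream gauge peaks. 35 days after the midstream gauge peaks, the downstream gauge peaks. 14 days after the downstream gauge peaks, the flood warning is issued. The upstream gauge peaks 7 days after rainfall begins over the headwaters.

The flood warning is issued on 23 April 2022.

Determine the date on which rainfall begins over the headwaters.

The flood warning is issued: Apr 23, 2022.
The downstream gauge peaks: Apr 23, 2022 − 14 days = Apr 9, 2022.
The midstream gauge peaks: Apr 9, 2022 − 35 days = Mar 5, 2022.
The upstream gauge peaks: Mar 5, 2022 − 4 days = Mar 1, 2022.
Rainfall begins over the headwaters: Mar 1, 2022 − 7 days = Feb 22, 2022.

22 February 2022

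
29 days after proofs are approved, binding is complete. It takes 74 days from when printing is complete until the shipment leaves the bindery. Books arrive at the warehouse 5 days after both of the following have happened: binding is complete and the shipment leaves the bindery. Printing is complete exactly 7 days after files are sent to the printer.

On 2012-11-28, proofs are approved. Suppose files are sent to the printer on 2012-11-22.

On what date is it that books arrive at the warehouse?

2013-02-16

Proofs are approved: Nov 28, 2012.
Binding is complete: Nov 28, 2012 + 29 days = Dec 27, 2012.
Files are sent to the printer: Nov 22, 2012.
Printing is complete: Nov 22, 2012 + 7 days = Nov 29, 2012.
The shipment leaves the bindery: Nov 29, 2012 + 74 days = Feb 11, 2013.
Both prerequisites met — binding is complete (Dec 27, 2012), the shipment leaves the bindery (Feb 11, 2013); the later is Feb 11, 2013.
Books arrive at the warehouse: Feb 11, 2013 + 5 days = Feb 16, 2013.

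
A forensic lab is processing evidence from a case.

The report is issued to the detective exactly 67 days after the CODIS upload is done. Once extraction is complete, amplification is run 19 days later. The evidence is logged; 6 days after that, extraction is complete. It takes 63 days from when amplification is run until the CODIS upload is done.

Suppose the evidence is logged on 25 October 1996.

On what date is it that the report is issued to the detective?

The evidence is logged: Oct 25, 1996.
Extraction is complete: Oct 25, 1996 + 6 days = Oct 31, 1996.
Amplification is run: Oct 31, 1996 + 19 days = Nov 19, 1996.
The CODIS upload is done: Nov 19, 1996 + 63 days = Jan 21, 1997.
The report is issued to the detective: Jan 21, 1997 + 67 days = Mar 29, 1997.

29 March 1997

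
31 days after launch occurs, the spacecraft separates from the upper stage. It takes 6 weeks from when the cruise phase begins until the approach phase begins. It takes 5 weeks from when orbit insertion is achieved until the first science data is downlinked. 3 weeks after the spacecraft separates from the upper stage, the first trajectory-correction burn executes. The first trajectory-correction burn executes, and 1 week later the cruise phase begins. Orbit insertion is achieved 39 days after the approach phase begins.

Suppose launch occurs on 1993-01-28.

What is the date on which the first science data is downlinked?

Launch occurs: Jan 28, 1993.
The spacecraft separates from the upper stage: Jan 28, 1993 + 31 days = Feb 28, 1993.
The first trajectory-correction burn executes: Feb 28, 1993 + 3 weeks = Mar 21, 1993.
The cruise phase begins: Mar 21, 1993 + 1 week = Mar 28, 1993.
The approach phase begins: Mar 28, 1993 + 6 weeks = May 9, 1993.
Orbit insertion is achieved: May 9, 1993 + 39 days = Jun 17, 1993.
The first science data is downlinked: Jun 17, 1993 + 5 weeks = Jul 22, 1993.

1993-07-22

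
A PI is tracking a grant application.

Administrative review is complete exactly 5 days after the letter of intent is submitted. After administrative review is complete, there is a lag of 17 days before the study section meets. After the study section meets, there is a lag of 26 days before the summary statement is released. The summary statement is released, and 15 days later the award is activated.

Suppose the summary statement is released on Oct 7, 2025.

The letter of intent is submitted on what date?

Aug 20, 2025

The summary statement is released: Oct 7, 2025.
The study section meets: Oct 7, 2025 − 26 days = Sep 11, 2025.
Administrative review is complete: Sep 11, 2025 − 17 days = Aug 25, 2025.
The letter of intent is submitted: Aug 25, 2025 − 5 days = Aug 20, 2025.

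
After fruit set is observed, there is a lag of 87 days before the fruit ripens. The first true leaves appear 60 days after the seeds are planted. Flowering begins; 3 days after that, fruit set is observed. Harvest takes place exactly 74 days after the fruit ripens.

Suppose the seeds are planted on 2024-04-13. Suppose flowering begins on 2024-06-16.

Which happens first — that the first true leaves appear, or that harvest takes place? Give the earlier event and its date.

The first true leaves appear — 2024-06-12

The seeds are planted: Apr 13, 2024.
The first true leaves appear: Apr 13, 2024 + 60 days = Jun 12, 2024.
Flowering begins: Jun 16, 2024.
Fruit set is observed: Jun 16, 2024 + 3 days = Jun 19, 2024.
The fruit ripens: Jun 19, 2024 + 87 days = Sep 14, 2024.
Harvest takes place: Sep 14, 2024 + 74 days = Nov 27, 2024.
Comparing: the first true leaves appear on Jun 12, 2024 vs harvest takes place on Nov 27, 2024. Earlier: the first true leaves appear.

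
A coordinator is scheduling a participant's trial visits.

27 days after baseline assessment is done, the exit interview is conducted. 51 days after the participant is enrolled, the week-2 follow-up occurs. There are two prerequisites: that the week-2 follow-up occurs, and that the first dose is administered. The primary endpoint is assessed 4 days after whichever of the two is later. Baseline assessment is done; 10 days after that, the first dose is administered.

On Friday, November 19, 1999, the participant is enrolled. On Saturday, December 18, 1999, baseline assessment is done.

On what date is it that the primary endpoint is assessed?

The participant is enrolled: Nov 19, 1999.
The week-2 follow-up occurs: Nov 19, 1999 + 51 days = Jan 9, 2000.
Baseline assessment is done: Dec 18, 1999.
The first dose is administered: Dec 18, 1999 + 10 days = Dec 28, 1999.
Both prerequisites met — the week-2 follow-up occurs (Jan 9, 2000), the first dose is administered (Dec 28, 1999); the later is Jan 9, 2000.
The primary endpoint is assessed: Jan 9, 2000 + 4 days = Jan 13, 2000.

Thursday, January 13, 2000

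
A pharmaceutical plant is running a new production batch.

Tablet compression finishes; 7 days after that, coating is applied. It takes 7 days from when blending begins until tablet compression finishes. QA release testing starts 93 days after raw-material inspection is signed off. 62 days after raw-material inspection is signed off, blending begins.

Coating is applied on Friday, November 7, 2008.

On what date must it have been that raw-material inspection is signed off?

Saturday, August 23, 2008

Coating is applied: Nov 7, 2008.
Tablet compression finishes: Nov 7, 2008 − 7 days = Oct 31, 2008.
Blending begins: Oct 31, 2008 − 7 days = Oct 24, 2008.
Raw-material inspection is signed off: Oct 24, 2008 − 62 days = Aug 23, 2008.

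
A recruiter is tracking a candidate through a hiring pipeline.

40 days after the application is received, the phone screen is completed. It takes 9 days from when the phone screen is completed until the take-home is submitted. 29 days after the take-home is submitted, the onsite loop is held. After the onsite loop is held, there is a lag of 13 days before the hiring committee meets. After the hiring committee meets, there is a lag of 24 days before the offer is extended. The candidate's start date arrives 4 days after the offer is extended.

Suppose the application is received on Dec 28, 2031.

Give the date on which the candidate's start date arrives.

Apr 25, 2032

The application is received: Dec 28, 2031.
The phone screen is completed: Dec 28, 2031 + 40 days = Feb 6, 2032.
The take-home is submitted: Feb 6, 2032 + 9 days = Feb 15, 2032.
The onsite loop is held: Feb 15, 2032 + 29 days = Mar 15, 2032.
The hiring committee meets: Mar 15, 2032 + 13 days = Mar 28, 2032.
The offer is extended: Mar 28, 2032 + 24 days = Apr 21, 2032.
The candidate's start date arrives: Apr 21, 2032 + 4 days = Apr 25, 2032.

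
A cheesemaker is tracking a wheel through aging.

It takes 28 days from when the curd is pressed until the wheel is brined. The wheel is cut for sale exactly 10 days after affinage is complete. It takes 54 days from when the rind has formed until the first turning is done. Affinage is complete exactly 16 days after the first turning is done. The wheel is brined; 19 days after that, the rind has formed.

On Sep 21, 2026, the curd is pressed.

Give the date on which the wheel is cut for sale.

The curd is pressed: Sep 21, 2026.
The wheel is brined: Sep 21, 2026 + 28 days = Oct 19, 2026.
The rind has formed: Oct 19, 2026 + 19 days = Nov 7, 2026.
The first turning is done: Nov 7, 2026 + 54 days = Dec 31, 2026.
Affinage is complete: Dec 31, 2026 + 16 days = Jan 16, 2027.
The wheel is cut for sale: Jan 16, 2027 + 10 days = Jan 26, 2027.

Jan 26, 2027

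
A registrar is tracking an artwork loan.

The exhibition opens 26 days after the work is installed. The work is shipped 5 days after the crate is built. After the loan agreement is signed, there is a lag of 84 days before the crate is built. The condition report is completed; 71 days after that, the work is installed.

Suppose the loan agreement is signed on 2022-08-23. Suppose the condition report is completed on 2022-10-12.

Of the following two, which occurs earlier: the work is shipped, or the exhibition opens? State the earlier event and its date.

The work is shipped — 2022-11-20

The loan agreement is signed: Aug 23, 2022.
The crate is built: Aug 23, 2022 + 84 days = Nov 15, 2022.
The work is shipped: Nov 15, 2022 + 5 days = Nov 20, 2022.
The condition report is completed: Oct 12, 2022.
The work is installed: Oct 12, 2022 + 71 days = Dec 22, 2022.
The exhibition opens: Dec 22, 2022 + 26 days = Jan 17, 2023.
Comparing: the work is shipped on Nov 20, 2022 vs the exhibition opens on Jan 17, 2023. Earlier: the work is shipped.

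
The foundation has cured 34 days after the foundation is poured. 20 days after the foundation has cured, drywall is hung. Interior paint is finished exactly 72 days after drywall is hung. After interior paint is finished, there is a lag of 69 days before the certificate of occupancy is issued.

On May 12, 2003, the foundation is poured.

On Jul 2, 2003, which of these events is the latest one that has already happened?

The foundation is poured: May 12, 2003.
The foundation has cured: May 12, 2003 + 34 days = Jun 15, 2003.
Drywall is hung: Jun 15, 2003 + 20 days = Jul 5, 2003.
Interior paint is finished: Jul 5, 2003 + 72 days = Sep 15, 2003.
The certificate of occupancy is issued: Sep 15, 2003 + 69 days = Nov 23, 2003.
Jul 2, 2003 falls between when the foundation has cured (Jun 15, 2003) and when drywall is hung (Jul 5, 2003).

The foundation has cured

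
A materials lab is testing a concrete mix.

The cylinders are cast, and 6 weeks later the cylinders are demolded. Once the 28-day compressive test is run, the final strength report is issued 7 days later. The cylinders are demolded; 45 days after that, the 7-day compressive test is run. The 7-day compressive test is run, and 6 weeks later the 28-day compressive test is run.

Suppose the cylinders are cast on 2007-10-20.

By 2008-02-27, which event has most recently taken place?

The 28-day compressive test is run

The cylinders are cast: Oct 20, 2007.
The cylinders are demolded: Oct 20, 2007 + 6 weeks = Dec 1, 2007.
The 7-day compressive test is run: Dec 1, 2007 + 45 days = Jan 15, 2008.
The 28-day compressive test is run: Jan 15, 2008 + 6 weeks = Feb 26, 2008.
The final strength report is issued: Feb 26, 2008 + 7 days = Mar 4, 2008.
Feb 27, 2008 falls between when the 28-day compressive test is run (Feb 26, 2008) and when the final strength report is issued (Mar 4, 2008).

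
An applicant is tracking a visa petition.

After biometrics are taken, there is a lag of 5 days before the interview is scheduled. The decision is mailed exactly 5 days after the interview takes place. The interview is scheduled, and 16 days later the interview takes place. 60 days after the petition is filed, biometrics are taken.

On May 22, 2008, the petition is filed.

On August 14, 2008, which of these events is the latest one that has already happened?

The petition is filed: May 22, 2008.
Biometrics are taken: May 22, 2008 + 60 days = Jul 21, 2008.
The interview is scheduled: Jul 21, 2008 + 5 days = Jul 26, 2008.
The interview takes place: Jul 26, 2008 + 16 days = Aug 11, 2008.
The decision is mailed: Aug 11, 2008 + 5 days = Aug 16, 2008.
Aug 14, 2008 falls between when the interview takes place (Aug 11, 2008) and when the decision is mailed (Aug 16, 2008).

The interview takes place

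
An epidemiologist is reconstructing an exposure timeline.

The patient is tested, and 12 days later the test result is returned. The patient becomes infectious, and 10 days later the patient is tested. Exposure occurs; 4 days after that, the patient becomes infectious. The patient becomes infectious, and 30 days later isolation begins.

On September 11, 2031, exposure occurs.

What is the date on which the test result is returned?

October 7, 2031

Exposure occurs: Sep 11, 2031.
The patient becomes infectious: Sep 11, 2031 + 4 days = Sep 15, 2031.
The patient is tested: Sep 15, 2031 + 10 days = Sep 25, 2031.
The test result is returned: Sep 25, 2031 + 12 days = Oct 7, 2031.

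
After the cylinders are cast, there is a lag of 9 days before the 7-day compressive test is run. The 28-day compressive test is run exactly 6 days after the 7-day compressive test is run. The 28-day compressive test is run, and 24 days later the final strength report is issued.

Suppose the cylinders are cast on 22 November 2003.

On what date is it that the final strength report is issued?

The cylinders are cast: Nov 22, 2003.
The 7-day compressive test is run: Nov 22, 2003 + 9 days = Dec 1, 2003.
The 28-day compressive test is run: Dec 1, 2003 + 6 days = Dec 7, 2003.
The final strength report is issued: Dec 7, 2003 + 24 days = Dec 31, 2003.

31 December 2003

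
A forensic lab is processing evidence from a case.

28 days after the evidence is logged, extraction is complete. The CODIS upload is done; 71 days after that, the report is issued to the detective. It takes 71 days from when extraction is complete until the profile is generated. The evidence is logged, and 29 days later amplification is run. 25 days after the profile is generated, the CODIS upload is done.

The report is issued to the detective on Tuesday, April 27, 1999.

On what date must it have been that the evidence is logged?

Wednesday, October 14, 1998

The report is issued to the detective: Apr 27, 1999.
The CODIS upload is done: Apr 27, 1999 − 71 days = Feb 15, 1999.
The profile is generated: Feb 15, 1999 − 25 days = Jan 21, 1999.
Extraction is complete: Jan 21, 1999 − 71 days = Nov 11, 1998.
The evidence is logged: Nov 11, 1998 − 28 days = Oct 14, 1998.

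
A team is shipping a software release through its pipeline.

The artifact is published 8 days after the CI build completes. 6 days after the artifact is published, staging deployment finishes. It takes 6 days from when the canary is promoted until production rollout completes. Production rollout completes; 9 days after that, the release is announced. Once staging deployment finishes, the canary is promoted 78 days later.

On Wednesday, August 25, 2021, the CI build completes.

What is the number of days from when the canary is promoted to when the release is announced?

15 days

Causal path: the canary is promoted → production rollout completes → the release is announced.
Total delay along the path: 6 + 9 = 15 days.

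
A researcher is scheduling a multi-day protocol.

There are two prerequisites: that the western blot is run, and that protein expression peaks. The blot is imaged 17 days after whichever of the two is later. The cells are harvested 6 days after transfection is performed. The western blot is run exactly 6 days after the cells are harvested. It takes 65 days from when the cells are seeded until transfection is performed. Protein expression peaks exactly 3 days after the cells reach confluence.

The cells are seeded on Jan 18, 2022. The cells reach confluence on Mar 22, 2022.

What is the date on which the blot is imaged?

Apr 22, 2022

The cells are seeded: Jan 18, 2022.
Transfection is performed: Jan 18, 2022 + 65 days = Mar 24, 2022.
The cells are harvested: Mar 24, 2022 + 6 days = Mar 30, 2022.
The western blot is run: Mar 30, 2022 + 6 days = Apr 5, 2022.
The cells reach confluence: Mar 22, 2022.
Protein expression peaks: Mar 22, 2022 + 3 days = Mar 25, 2022.
Both prerequisites met — the western blot is run (Apr 5, 2022), protein expression peaks (Mar 25, 2022); the later is Apr 5, 2022.
The blot is imaged: Apr 5, 2022 + 17 days = Apr 22, 2022.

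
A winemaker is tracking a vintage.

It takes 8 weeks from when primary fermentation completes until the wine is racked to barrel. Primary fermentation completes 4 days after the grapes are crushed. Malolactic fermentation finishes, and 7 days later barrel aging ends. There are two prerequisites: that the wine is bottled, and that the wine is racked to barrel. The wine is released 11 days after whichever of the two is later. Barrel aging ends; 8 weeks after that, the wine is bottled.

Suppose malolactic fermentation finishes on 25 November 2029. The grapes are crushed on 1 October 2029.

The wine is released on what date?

Malolactic fermentation finishes: Nov 25, 2029.
Barrel aging ends: Nov 25, 2029 + 7 days = Dec 2, 2029.
The wine is bottled: Dec 2, 2029 + 8 weeks = Jan 27, 2030.
The grapes are crushed: Oct 1, 2029.
Primary fermentation completes: Oct 1, 2029 + 4 days = Oct 5, 2029.
The wine is racked to barrel: Oct 5, 2029 + 8 weeks = Nov 30, 2029.
Both prerequisites met — the wine is bottled (Jan 27, 2030), the wine is racked to barrel (Nov 30, 2029); the later is Jan 27, 2030.
The wine is released: Jan 27, 2030 + 11 days = Feb 7, 2030.

7 February 2030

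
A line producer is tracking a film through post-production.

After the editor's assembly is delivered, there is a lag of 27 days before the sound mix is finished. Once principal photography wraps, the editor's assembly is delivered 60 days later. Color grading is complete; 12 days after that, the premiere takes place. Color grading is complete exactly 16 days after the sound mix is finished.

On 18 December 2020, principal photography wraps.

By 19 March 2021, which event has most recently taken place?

The sound mix is finished

Principal photography wraps: Dec 18, 2020.
The editor's assembly is delivered: Dec 18, 2020 + 60 days = Feb 16, 2021.
The sound mix is finished: Feb 16, 2021 + 27 days = Mar 15, 2021.
Color grading is complete: Mar 15, 2021 + 16 days = Mar 31, 2021.
The premiere takes place: Mar 31, 2021 + 12 days = Apr 12, 2021.
Mar 19, 2021 falls between when the sound mix is finished (Mar 15, 2021) and when color grading is complete (Mar 31, 2021).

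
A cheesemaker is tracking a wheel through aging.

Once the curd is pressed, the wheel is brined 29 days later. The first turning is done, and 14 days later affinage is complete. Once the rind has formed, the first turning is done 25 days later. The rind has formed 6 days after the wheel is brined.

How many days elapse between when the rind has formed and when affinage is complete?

Causal path: the rind has formed → the first turning is done → affinage is complete.
Total delay along the path: 25 + 14 = 39 days.

39 days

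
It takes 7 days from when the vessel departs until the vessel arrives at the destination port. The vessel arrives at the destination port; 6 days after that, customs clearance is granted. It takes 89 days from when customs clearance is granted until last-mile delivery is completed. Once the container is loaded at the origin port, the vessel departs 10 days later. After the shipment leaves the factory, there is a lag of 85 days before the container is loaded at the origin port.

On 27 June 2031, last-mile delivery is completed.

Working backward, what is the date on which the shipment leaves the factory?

12 December 2030

Last-mile delivery is completed: Jun 27, 2031.
Customs clearance is granted: Jun 27, 2031 − 89 days = Mar 30, 2031.
The vessel arrives at the destination port: Mar 30, 2031 − 6 days = Mar 24, 2031.
The vessel departs: Mar 24, 2031 − 7 days = Mar 17, 2031.
The container is loaded at the origin port: Mar 17, 2031 − 10 days = Mar 7, 2031.
The shipment leaves the factory: Mar 7, 2031 − 85 days = Dec 12, 2030.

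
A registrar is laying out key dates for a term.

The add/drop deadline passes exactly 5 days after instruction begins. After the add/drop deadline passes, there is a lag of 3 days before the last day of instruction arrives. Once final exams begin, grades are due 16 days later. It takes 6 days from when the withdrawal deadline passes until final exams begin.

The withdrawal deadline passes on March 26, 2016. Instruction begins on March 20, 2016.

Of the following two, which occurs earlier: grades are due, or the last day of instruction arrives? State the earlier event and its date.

The last day of instruction arrives — March 28, 2016

The withdrawal deadline passes: Mar 26, 2016.
Final exams begin: Mar 26, 2016 + 6 days = Apr 1, 2016.
Grades are due: Apr 1, 2016 + 16 days = Apr 17, 2016.
Instruction begins: Mar 20, 2016.
The add/drop deadline passes: Mar 20, 2016 + 5 days = Mar 25, 2016.
The last day of instruction arrives: Mar 25, 2016 + 3 days = Mar 28, 2016.
Comparing: grades are due on Apr 17, 2016 vs the last day of instruction arrives on Mar 28, 2016. Earlier: the last day of instruction arrives.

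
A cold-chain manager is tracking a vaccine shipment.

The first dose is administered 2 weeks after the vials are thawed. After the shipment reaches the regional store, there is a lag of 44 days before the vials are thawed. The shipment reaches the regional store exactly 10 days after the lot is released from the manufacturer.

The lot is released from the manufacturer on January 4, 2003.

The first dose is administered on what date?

The lot is released from the manufacturer: Jan 4, 2003.
The shipment reaches the regional store: Jan 4, 2003 + 10 days = Jan 14, 2003.
The vials are thawed: Jan 14, 2003 + 44 days = Feb 27, 2003.
The first dose is administered: Feb 27, 2003 + 2 weeks = Mar 13, 2003.

March 13, 2003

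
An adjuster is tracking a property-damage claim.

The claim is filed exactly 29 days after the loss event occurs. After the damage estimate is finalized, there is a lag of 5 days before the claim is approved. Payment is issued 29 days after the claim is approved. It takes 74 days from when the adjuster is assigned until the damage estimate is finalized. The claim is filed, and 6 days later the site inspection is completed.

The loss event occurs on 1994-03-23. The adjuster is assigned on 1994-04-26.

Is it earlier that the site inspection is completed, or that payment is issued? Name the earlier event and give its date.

The loss event occurs: Mar 23, 1994.
The claim is filed: Mar 23, 1994 + 29 days = Apr 21, 1994.
The site inspection is completed: Apr 21, 1994 + 6 days = Apr 27, 1994.
The adjuster is assigned: Apr 26, 1994.
The damage estimate is finalized: Apr 26, 1994 + 74 days = Jul 9, 1994.
The claim is approved: Jul 9, 1994 + 5 days = Jul 14, 1994.
Payment is issued: Jul 14, 1994 + 29 days = Aug 12, 1994.
Comparing: the site inspection is completed on Apr 27, 1994 vs payment is issued on Aug 12, 1994. Earlier: the site inspection is completed.

The site inspection is completed — 1994-04-27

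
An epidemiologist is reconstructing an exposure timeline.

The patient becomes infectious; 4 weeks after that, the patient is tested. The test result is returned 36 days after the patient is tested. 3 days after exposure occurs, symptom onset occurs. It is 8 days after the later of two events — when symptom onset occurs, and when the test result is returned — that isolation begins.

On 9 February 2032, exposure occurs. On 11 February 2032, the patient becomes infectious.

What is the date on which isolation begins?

Exposure occurs: Feb 9, 2032.
Symptom onset occurs: Feb 9, 2032 + 3 days = Feb 12, 2032.
The patient becomes infectious: Feb 11, 2032.
The patient is tested: Feb 11, 2032 + 4 weeks = Mar 10, 2032.
The test result is returned: Mar 10, 2032 + 36 days = Apr 15, 2032.
Both prerequisites met — symptom onset occurs (Feb 12, 2032), the test result is returned (Apr 15, 2032); the later is Apr 15, 2032.
Isolation begins: Apr 15, 2032 + 8 days = Apr 23, 2032.

23 April 2032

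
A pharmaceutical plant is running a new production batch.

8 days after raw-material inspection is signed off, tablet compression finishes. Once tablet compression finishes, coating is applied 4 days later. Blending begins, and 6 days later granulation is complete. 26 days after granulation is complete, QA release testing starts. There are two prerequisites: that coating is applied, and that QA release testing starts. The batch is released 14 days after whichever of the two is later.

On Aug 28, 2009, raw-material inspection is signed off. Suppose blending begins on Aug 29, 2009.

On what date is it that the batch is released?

Oct 14, 2009

Raw-material inspection is signed off: Aug 28, 2009.
Tablet compression finishes: Aug 28, 2009 + 8 days = Sep 5, 2009.
Coating is applied: Sep 5, 2009 + 4 days = Sep 9, 2009.
Blending begins: Aug 29, 2009.
Granulation is complete: Aug 29, 2009 + 6 days = Sep 4, 2009.
QA release testing starts: Sep 4, 2009 + 26 days = Sep 30, 2009.
Both prerequisites met — coating is applied (Sep 9, 2009), QA release testing starts (Sep 30, 2009); the later is Sep 30, 2009.
The batch is released: Sep 30, 2009 + 14 days = Oct 14, 2009.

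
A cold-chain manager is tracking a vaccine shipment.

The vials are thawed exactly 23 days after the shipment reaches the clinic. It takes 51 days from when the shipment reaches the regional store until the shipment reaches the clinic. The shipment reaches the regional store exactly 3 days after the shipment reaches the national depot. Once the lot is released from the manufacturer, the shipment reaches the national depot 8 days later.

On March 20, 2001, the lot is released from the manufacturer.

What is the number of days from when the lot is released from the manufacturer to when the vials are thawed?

85 days

Causal path: the lot is released from the manufacturer → the shipment reaches the national depot → the shipment reaches the regional store → the shipment reaches the clinic → the vials are thawed.
Total delay along the path: 8 + 3 + 51 + 23 = 85 days.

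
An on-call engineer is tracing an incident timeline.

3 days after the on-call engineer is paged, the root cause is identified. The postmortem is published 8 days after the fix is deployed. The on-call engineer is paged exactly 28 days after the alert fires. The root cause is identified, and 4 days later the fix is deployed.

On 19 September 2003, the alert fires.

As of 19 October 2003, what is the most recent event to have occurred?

The on-call engineer is paged

The alert fires: Sep 19, 2003.
The on-call engineer is paged: Sep 19, 2003 + 28 days = Oct 17, 2003.
The root cause is identified: Oct 17, 2003 + 3 days = Oct 20, 2003.
The fix is deployed: Oct 20, 2003 + 4 days = Oct 24, 2003.
The postmortem is published: Oct 24, 2003 + 8 days = Nov 1, 2003.
Oct 19, 2003 falls between when the on-call engineer is paged (Oct 17, 2003) and when the root cause is identified (Oct 20, 2003).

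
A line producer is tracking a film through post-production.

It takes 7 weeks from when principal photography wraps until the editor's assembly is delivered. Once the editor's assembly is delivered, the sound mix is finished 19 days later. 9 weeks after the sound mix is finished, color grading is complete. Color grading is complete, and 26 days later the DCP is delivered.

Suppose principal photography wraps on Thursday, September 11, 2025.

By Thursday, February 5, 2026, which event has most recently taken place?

Color grading is complete

Principal photography wraps: Sep 11, 2025.
The editor's assembly is delivered: Sep 11, 2025 + 7 weeks = Oct 30, 2025.
The sound mix is finished: Oct 30, 2025 + 19 days = Nov 18, 2025.
Color grading is complete: Nov 18, 2025 + 9 weeks = Jan 20, 2026.
The DCP is delivered: Jan 20, 2026 + 26 days = Feb 15, 2026.
Feb 5, 2026 falls between when color grading is complete (Jan 20, 2026) and when the DCP is delivered (Feb 15, 2026).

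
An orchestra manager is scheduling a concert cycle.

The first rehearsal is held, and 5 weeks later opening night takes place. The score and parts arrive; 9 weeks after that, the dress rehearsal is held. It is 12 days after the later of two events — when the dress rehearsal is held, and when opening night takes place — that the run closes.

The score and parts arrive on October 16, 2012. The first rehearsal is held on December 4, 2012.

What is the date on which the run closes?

January 20, 2013

The score and parts arrive: Oct 16, 2012.
The dress rehearsal is held: Oct 16, 2012 + 9 weeks = Dec 18, 2012.
The first rehearsal is held: Dec 4, 2012.
Opening night takes place: Dec 4, 2012 + 5 weeks = Jan 8, 2013.
Both prerequisites met — the dress rehearsal is held (Dec 18, 2012), opening night takes place (Jan 8, 2013); the later is Jan 8, 2013.
The run closes: Jan 8, 2013 + 12 days = Jan 20, 2013.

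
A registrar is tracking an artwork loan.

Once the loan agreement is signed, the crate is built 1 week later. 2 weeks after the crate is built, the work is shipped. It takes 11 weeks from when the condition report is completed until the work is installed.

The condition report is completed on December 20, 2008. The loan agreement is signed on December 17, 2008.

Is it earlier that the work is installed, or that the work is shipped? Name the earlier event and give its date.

The work is shipped — January 7, 2009

The condition report is completed: Dec 20, 2008.
The work is installed: Dec 20, 2008 + 11 weeks = Mar 7, 2009.
The loan agreement is signed: Dec 17, 2008.
The crate is built: Dec 17, 2008 + 1 week = Dec 24, 2008.
The work is shipped: Dec 24, 2008 + 2 weeks = Jan 7, 2009.
Comparing: the work is installed on Mar 7, 2009 vs the work is shipped on Jan 7, 2009. Earlier: the work is shipped.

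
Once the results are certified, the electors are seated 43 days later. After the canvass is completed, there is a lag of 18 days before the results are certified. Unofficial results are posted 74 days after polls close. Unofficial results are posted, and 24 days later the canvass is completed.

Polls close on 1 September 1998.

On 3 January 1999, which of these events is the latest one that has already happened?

The results are certified

Polls close: Sep 1, 1998.
Unofficial results are posted: Sep 1, 1998 + 74 days = Nov 14, 1998.
The canvass is completed: Nov 14, 1998 + 24 days = Dec 8, 1998.
The results are certified: Dec 8, 1998 + 18 days = Dec 26, 1998.
The electors are seated: Dec 26, 1998 + 43 days = Feb 7, 1999.
Jan 3, 1999 falls between when the results are certified (Dec 26, 1998) and when the electors are seated (Feb 7, 1999).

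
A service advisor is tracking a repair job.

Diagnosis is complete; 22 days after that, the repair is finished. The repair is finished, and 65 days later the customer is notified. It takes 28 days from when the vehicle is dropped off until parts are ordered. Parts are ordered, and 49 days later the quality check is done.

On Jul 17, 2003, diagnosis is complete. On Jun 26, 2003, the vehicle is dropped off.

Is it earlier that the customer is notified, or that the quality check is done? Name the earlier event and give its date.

The quality check is done — Sep 11, 2003

Diagnosis is complete: Jul 17, 2003.
The repair is finished: Jul 17, 2003 + 22 days = Aug 8, 2003.
The customer is notified: Aug 8, 2003 + 65 days = Oct 12, 2003.
The vehicle is dropped off: Jun 26, 2003.
Parts are ordered: Jun 26, 2003 + 28 days = Jul 24, 2003.
The quality check is done: Jul 24, 2003 + 49 days = Sep 11, 2003.
Comparing: the customer is notified on Oct 12, 2003 vs the quality check is done on Sep 11, 2003. Earlier: the quality check is done.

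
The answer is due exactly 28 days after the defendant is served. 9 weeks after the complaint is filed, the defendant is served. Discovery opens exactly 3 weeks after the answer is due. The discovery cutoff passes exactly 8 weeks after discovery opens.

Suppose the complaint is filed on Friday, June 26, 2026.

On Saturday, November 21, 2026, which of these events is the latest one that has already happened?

Discovery opens

The complaint is filed: Jun 26, 2026.
The defendant is served: Jun 26, 2026 + 9 weeks = Aug 28, 2026.
The answer is due: Aug 28, 2026 + 28 days = Sep 25, 2026.
Discovery opens: Sep 25, 2026 + 3 weeks = Oct 16, 2026.
The discovery cutoff passes: Oct 16, 2026 + 8 weeks = Dec 11, 2026.
Nov 21, 2026 falls between when discovery opens (Oct 16, 2026) and when the discovery cutoff passes (Dec 11, 2026).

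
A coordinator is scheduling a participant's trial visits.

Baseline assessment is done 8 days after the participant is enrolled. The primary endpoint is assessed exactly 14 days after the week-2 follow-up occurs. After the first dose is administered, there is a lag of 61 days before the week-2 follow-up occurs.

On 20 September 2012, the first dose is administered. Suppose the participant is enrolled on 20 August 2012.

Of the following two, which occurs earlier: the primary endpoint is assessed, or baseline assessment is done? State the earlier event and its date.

Baseline assessment is done — 28 August 2012

The first dose is administered: Sep 20, 2012.
The week-2 follow-up occurs: Sep 20, 2012 + 61 days = Nov 20, 2012.
The primary endpoint is assessed: Nov 20, 2012 + 14 days = Dec 4, 2012.
The participant is enrolled: Aug 20, 2012.
Baseline assessment is done: Aug 20, 2012 + 8 days = Aug 28, 2012.
Comparing: the primary endpoint is assessed on Dec 4, 2012 vs baseline assessment is done on Aug 28, 2012. Earlier: baseline assessment is done.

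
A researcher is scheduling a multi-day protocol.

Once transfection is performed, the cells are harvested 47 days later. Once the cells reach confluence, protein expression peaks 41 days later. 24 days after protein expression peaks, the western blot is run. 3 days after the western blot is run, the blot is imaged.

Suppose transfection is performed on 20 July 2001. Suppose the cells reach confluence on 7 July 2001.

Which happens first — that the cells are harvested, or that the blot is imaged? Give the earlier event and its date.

The cells are harvested — 5 September 2001

Transfection is performed: Jul 20, 2001.
The cells are harvested: Jul 20, 2001 + 47 days = Sep 5, 2001.
The cells reach confluence: Jul 7, 2001.
Protein expression peaks: Jul 7, 2001 + 41 days = Aug 17, 2001.
The western blot is run: Aug 17, 2001 + 24 days = Sep 10, 2001.
The blot is imaged: Sep 10, 2001 + 3 days = Sep 13, 2001.
Comparing: the cells are harvested on Sep 5, 2001 vs the blot is imaged on Sep 13, 2001. Earlier: the cells are harvested.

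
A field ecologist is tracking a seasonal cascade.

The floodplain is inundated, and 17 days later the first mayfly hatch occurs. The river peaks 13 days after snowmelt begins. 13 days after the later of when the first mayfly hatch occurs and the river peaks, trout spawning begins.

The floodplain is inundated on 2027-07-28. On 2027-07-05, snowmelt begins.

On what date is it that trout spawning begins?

2027-08-27

The floodplain is inundated: Jul 28, 2027.
The first mayfly hatch occurs: Jul 28, 2027 + 17 days = Aug 14, 2027.
Snowmelt begins: Jul 5, 2027.
The river peaks: Jul 5, 2027 + 13 days = Jul 18, 2027.
Both prerequisites met — the first mayfly hatch occurs (Aug 14, 2027), the river peaks (Jul 18, 2027); the later is Aug 14, 2027.
Trout spawning begins: Aug 14, 2027 + 13 days = Aug 27, 2027.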